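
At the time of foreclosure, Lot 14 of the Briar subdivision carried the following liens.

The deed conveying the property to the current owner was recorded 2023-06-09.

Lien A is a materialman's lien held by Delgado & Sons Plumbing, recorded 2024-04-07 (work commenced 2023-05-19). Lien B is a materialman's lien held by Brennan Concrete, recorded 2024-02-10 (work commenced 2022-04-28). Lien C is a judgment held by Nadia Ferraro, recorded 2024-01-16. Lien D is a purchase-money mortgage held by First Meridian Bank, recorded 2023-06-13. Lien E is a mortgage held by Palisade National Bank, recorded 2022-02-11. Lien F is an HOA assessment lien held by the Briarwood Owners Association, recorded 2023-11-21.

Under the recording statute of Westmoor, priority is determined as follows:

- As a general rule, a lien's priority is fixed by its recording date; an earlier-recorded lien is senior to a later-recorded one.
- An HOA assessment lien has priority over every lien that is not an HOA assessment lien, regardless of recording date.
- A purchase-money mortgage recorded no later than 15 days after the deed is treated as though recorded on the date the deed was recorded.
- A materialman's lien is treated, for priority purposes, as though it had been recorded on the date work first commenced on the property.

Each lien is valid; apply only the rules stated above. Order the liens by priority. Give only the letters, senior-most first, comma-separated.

F, E, B, A, D, C

Effective dates after the stated exceptions: A is treated as recorded 2023-05-19, the work-commencement date; B is treated as recorded 2022-04-28, the work-commencement date; D's effective date is the deed date, 2023-06-09.
As an HOA assessment lien, F is senior to every other lien.
Among the remaining liens, by effective date: E (2022-02-11), B (2022-04-28), A (2023-05-19), D (2023-06-09), C (2024-01-16).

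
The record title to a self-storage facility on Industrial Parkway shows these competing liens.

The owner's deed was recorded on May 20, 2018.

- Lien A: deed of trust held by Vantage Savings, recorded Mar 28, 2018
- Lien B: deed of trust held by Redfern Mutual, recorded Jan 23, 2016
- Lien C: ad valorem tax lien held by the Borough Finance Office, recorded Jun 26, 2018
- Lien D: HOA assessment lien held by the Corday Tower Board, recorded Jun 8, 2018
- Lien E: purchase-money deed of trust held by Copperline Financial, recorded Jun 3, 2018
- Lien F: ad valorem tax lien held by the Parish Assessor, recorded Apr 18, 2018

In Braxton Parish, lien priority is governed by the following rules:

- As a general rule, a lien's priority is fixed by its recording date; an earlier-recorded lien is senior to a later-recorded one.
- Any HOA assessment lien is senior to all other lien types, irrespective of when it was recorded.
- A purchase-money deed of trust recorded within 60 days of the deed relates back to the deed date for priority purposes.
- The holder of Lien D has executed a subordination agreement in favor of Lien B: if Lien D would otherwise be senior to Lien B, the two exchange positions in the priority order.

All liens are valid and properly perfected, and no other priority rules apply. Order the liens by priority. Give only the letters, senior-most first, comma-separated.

Effective dates after the stated exceptions: E's effective date is the deed date, May 20, 2018.
As an HOA assessment lien, D is senior to every other lien.
The other liens, earliest effective date first: B (Jan 23, 2016), A (Mar 28, 2018), F (Apr 18, 2018), E (May 20, 2018), C (Jun 26, 2018).
D is senior to B before the subordination, so the two trade places.

B, D, A, F, E, C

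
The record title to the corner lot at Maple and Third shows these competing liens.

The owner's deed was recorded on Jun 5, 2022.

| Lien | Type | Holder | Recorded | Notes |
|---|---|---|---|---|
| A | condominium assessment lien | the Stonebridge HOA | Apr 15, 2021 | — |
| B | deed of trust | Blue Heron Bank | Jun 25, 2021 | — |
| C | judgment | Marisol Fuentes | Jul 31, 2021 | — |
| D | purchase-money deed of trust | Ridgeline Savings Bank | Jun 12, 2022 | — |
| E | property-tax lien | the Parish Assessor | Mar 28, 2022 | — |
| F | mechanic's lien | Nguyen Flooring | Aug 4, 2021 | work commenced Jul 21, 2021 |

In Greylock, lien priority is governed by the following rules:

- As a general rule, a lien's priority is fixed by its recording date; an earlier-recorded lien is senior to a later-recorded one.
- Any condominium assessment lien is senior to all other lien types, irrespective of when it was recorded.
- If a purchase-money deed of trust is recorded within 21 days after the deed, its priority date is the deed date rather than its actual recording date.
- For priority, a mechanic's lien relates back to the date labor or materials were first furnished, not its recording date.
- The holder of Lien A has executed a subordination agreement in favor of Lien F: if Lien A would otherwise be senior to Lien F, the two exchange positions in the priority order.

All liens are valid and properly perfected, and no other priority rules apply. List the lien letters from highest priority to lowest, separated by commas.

F, B, A, C, E, D

Effective dates: D relates back to the deed date Jun 5, 2022; F relates back to Jul 21, 2021 (work commenced).
A, as a condominium assessment lien, has superpriority and ranks first.
The other liens, earliest effective date first: B (Jun 25, 2021), F (Jul 21, 2021), C (Jul 31, 2021), E (Mar 28, 2022), D (Jun 5, 2022).
Because A would otherwise rank above F, the subordination swaps them.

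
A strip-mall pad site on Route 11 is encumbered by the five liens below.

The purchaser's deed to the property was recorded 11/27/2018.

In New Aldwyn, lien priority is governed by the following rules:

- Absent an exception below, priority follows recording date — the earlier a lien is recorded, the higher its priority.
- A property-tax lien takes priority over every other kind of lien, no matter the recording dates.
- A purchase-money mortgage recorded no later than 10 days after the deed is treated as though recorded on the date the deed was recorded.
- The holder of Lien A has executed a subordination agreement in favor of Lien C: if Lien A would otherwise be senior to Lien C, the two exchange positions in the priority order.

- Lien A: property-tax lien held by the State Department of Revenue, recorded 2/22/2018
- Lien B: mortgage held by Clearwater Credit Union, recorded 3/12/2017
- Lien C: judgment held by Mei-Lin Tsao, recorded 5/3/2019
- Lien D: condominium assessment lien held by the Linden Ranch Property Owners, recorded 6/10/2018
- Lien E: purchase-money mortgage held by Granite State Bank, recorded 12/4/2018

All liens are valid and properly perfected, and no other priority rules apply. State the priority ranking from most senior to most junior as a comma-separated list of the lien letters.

Adjusting effective dates: E relates back to the deed date 11/27/2018.
A, as a property-tax lien, has superpriority and ranks first.
Remaining liens by effective date: B (3/12/2017), D (6/10/2018), E (11/27/2018), C (5/3/2019).
A would otherwise be senior to C, so under the subordination agreement A and C exchange positions.

C, B, D, E, A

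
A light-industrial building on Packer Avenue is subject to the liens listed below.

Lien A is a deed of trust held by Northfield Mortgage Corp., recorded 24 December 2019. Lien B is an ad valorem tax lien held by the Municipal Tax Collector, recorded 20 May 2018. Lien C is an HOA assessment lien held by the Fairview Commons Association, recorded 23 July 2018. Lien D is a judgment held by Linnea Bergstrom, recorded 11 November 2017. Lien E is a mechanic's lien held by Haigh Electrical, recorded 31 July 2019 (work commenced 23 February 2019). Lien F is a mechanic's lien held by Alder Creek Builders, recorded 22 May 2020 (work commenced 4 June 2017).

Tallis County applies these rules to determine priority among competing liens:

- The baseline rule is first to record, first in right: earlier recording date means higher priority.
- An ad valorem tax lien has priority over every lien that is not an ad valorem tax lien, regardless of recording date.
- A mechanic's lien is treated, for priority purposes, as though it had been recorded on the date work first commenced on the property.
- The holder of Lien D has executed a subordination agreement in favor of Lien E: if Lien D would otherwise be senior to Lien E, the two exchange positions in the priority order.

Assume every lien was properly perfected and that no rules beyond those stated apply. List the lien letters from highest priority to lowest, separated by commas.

B, F, E, C, D, A

First, effective dates: E is treated as recorded 23 February 2019, the work-commencement date; F relates back to 4 June 2017 (work commenced).
B is an ad valorem tax lien and takes priority over every other lien.
Remaining liens by effective date: F (4 June 2017), D (11 November 2017), C (23 July 2018), E (23 February 2019), A (24 December 2019).
The subordination applies — D was senior to E — so D and E swap.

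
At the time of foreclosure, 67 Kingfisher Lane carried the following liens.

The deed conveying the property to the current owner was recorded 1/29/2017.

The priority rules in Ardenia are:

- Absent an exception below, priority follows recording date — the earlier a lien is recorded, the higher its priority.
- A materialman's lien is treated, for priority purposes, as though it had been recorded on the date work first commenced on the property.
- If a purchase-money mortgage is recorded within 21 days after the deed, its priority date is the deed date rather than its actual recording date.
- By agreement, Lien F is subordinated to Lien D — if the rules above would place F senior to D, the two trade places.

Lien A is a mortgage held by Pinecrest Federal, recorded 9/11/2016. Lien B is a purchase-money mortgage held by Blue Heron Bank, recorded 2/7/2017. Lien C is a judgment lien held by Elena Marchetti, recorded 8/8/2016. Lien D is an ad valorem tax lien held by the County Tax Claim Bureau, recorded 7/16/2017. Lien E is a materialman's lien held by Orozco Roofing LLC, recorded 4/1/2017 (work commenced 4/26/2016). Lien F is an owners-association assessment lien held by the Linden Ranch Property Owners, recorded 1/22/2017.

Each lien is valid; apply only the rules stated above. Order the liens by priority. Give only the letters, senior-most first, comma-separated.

E, C, A, D, B, F

Effective dates after the stated exceptions: B was recorded within the 21-day window, so its effective date is the deed date 1/29/2017; E's effective date is 4/26/2016, when work began.
By effective date: E (4/26/2016), C (8/8/2016), A (9/11/2016), F (1/22/2017), B (1/29/2017), D (7/16/2017).
F is senior to D before the subordination, so the two trade places.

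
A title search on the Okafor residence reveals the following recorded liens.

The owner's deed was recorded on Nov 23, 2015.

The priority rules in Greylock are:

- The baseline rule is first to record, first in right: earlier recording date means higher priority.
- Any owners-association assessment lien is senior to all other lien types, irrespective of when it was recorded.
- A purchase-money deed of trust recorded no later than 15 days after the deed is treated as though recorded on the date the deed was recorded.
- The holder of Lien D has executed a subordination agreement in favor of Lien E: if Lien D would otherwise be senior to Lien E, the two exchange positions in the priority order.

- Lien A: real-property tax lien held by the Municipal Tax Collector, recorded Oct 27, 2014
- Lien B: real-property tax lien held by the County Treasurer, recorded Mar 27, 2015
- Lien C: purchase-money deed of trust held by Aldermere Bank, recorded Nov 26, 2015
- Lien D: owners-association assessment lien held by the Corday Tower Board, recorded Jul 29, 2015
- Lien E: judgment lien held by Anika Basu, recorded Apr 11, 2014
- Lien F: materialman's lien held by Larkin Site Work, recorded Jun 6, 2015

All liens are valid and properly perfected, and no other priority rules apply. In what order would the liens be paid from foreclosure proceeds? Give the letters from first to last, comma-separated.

Effective dates: C was recorded within the 15-day window, so its effective date is the deed date Nov 23, 2015.
D is an owners-association assessment lien, so it outranks all other liens regardless of date.
Ordering the rest by effective date: E (Apr 11, 2014), A (Oct 27, 2014), B (Mar 27, 2015), F (Jun 6, 2015), C (Nov 23, 2015).
The subordination applies — D was senior to E — so D and E swap.

E, D, A, B, F, C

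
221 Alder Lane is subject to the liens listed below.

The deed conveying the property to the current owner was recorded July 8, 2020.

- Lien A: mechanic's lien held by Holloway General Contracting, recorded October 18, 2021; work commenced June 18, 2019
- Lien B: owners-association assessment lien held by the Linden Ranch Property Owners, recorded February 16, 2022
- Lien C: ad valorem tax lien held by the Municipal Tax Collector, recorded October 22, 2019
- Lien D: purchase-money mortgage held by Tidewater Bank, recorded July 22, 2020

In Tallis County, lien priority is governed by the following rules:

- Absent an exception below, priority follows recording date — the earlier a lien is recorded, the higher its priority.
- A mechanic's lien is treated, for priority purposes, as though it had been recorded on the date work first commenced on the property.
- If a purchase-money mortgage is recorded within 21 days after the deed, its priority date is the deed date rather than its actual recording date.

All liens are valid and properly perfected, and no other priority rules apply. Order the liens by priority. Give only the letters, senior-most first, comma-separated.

A, C, D, B

Effective dates after the stated exceptions: A relates back to June 18, 2019 (work commenced); D relates back to the deed date July 8, 2020.
By effective date: A (June 18, 2019), C (October 22, 2019), D (July 8, 2020), B (February 16, 2022).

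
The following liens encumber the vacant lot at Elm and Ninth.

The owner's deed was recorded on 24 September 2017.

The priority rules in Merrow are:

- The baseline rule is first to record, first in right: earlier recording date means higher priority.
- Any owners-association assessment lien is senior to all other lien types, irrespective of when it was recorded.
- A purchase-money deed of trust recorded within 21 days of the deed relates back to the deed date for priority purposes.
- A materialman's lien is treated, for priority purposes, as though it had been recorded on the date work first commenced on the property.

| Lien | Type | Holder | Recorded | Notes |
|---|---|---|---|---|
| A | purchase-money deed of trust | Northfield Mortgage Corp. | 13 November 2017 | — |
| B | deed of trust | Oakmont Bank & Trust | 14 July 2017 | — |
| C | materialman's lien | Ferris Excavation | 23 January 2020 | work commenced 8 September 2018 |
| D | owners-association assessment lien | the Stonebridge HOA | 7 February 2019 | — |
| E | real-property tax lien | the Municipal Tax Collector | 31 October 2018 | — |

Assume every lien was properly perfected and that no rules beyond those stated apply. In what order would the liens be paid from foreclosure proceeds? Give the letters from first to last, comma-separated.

D, B, A, C, E

Effective dates after the stated exceptions: A was recorded 50 days after the deed, outside the 21-day window, so it keeps its recording date; C relates back to 8 September 2018 (work commenced).
As an owners-association assessment lien, D is senior to every other lien.
Among the remaining liens, by effective date: B (14 July 2017), A (13 November 2017), C (8 September 2018), E (31 October 2018).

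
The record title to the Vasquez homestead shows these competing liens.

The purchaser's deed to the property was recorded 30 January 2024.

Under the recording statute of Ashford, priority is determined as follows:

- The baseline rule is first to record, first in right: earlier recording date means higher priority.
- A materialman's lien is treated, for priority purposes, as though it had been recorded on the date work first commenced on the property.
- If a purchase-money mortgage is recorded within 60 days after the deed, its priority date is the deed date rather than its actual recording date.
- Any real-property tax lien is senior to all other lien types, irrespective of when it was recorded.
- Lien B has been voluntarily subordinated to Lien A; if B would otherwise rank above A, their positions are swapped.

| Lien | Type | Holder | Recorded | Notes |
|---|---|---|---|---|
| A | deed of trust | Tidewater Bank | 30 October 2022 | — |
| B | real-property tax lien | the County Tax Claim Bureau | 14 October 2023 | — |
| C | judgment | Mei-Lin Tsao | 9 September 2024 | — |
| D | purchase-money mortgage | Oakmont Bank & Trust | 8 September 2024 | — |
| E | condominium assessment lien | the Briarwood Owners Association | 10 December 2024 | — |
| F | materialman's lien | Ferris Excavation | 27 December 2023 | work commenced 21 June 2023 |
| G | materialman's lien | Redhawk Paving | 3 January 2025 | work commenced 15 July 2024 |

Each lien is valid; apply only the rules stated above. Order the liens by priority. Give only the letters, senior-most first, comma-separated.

First, effective dates: D was recorded 222 days after the deed — beyond 60 days — so no relation-back applies; F's effective date is 21 June 2023, when work began; G's effective date is 15 July 2024, when work began.
As a real-property tax lien, B is senior to every other lien.
The other liens, earliest effective date first: A (30 October 2022), F (21 June 2023), G (15 July 2024), D (8 September 2024), C (9 September 2024), E (10 December 2024).
B would otherwise be senior to A, so under the subordination agreement B and A exchange positions.

A, B, F, G, D, C, E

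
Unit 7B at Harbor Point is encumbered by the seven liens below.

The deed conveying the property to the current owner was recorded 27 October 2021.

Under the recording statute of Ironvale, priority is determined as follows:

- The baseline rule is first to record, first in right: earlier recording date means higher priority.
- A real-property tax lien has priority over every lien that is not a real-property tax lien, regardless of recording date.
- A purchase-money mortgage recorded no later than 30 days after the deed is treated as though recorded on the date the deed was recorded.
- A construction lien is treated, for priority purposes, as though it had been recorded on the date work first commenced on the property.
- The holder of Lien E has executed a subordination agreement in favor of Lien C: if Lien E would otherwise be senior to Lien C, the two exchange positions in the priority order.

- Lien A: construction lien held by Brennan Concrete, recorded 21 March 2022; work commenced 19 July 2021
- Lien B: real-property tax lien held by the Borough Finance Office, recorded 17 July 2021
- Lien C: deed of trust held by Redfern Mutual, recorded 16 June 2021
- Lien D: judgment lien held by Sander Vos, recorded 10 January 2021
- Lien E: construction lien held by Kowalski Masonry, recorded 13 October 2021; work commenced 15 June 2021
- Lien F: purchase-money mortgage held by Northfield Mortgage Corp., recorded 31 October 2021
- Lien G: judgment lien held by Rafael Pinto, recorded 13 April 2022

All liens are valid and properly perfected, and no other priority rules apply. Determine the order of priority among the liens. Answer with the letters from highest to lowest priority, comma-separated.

B, D, C, E, A, F, G

Effective dates: A relates back to 19 July 2021 (work commenced); E's effective date is 15 June 2021, when work began; F's effective date is the deed date, 27 October 2021.
B is a real-property tax lien and takes priority over every other lien.
Ordering the rest by effective date: D (10 January 2021), E (15 June 2021), C (16 June 2021), A (19 July 2021), F (27 October 2021), G (13 April 2022).
Because E would otherwise rank above C, the subordination swaps them.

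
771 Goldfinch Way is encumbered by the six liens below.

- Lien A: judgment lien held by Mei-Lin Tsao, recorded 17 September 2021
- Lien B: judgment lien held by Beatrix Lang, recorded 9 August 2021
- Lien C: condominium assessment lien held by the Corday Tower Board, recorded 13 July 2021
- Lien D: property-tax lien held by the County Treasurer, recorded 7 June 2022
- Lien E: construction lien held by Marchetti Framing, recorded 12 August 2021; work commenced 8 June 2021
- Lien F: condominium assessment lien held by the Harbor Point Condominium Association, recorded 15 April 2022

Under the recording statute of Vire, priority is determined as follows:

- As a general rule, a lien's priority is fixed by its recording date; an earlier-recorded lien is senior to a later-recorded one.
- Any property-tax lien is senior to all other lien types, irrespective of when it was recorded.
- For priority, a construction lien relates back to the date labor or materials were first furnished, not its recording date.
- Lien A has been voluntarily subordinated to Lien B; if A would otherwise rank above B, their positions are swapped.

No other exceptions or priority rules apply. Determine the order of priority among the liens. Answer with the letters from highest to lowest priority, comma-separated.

D, E, C, B, A, F

First, effective dates: E relates back to 8 June 2021 (work commenced).
As a property-tax lien, D is senior to every other lien.
Among the remaining liens, by effective date: E (8 June 2021), C (13 July 2021), B (9 August 2021), A (17 September 2021), F (15 April 2022).
A is already junior to B, so the subordination agreement changes nothing.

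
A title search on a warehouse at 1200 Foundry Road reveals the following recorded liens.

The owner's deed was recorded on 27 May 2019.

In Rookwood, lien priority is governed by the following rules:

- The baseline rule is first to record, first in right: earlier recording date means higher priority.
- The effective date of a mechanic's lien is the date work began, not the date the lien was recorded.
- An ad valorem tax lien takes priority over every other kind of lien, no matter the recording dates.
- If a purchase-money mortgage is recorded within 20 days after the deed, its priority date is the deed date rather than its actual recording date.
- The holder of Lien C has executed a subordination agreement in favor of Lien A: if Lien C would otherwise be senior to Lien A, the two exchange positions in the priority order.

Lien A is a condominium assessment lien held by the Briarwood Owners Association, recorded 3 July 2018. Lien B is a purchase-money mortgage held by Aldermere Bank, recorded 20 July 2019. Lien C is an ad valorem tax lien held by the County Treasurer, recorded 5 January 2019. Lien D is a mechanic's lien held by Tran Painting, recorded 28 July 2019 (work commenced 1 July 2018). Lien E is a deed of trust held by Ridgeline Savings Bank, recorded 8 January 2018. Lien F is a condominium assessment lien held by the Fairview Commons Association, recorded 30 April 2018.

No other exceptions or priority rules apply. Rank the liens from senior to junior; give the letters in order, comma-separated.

A, E, F, D, C, B

Effective dates: B was recorded 54 days after the deed, outside the 20-day window, so it keeps its recording date; D is treated as recorded 1 July 2018, the work-commencement date.
C is an ad valorem tax lien, so it outranks all other liens regardless of date.
Ordering the rest by effective date: E (8 January 2018), F (30 April 2018), D (1 July 2018), A (3 July 2018), B (20 July 2019).
C is senior to A before the subordination, so the two trade places.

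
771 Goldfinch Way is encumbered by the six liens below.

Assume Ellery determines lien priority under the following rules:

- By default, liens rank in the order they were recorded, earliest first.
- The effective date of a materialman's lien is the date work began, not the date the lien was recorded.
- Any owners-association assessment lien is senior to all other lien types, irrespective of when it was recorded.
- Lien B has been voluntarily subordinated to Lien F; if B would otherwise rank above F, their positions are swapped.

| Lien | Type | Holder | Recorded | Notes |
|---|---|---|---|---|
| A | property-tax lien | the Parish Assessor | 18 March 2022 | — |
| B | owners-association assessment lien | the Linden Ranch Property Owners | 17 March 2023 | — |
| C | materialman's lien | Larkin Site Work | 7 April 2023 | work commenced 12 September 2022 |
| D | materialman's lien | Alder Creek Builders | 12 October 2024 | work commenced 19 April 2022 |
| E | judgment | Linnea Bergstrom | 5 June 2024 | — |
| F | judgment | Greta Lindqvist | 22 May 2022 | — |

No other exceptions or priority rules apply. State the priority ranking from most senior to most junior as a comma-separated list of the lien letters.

First, effective dates: C's effective date is 12 September 2022, when work began; D relates back to 19 April 2022 (work commenced).
As an owners-association assessment lien, B is senior to every other lien.
Ordering the rest by effective date: A (18 March 2022), D (19 April 2022), F (22 May 2022), C (12 September 2022), E (5 June 2024).
Because B would otherwise rank above F, the subordination swaps them.

F, A, D, B, C, E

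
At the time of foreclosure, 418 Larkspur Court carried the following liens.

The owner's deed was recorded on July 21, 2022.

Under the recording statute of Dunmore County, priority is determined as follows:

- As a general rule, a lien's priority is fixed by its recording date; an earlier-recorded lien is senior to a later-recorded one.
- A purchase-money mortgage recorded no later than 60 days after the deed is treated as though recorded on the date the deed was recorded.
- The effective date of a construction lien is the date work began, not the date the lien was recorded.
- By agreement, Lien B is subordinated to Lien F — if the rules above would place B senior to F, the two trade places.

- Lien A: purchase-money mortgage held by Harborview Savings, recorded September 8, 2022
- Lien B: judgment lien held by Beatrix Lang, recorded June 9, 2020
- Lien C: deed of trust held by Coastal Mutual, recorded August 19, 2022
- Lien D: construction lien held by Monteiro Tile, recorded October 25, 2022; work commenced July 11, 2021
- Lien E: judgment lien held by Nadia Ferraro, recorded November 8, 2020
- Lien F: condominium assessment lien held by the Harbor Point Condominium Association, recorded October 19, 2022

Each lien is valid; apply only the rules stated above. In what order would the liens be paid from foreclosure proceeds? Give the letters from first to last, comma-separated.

First, effective dates: A's effective date is the deed date, July 21, 2022; D's effective date is July 11, 2021, when work began.
Ordering by effective date: B (June 9, 2020), E (November 8, 2020), D (July 11, 2021), A (July 21, 2022), C (August 19, 2022), F (October 19, 2022).
B would otherwise be senior to F, so under the subordination agreement B and F exchange positions.

F, E, D, A, C, B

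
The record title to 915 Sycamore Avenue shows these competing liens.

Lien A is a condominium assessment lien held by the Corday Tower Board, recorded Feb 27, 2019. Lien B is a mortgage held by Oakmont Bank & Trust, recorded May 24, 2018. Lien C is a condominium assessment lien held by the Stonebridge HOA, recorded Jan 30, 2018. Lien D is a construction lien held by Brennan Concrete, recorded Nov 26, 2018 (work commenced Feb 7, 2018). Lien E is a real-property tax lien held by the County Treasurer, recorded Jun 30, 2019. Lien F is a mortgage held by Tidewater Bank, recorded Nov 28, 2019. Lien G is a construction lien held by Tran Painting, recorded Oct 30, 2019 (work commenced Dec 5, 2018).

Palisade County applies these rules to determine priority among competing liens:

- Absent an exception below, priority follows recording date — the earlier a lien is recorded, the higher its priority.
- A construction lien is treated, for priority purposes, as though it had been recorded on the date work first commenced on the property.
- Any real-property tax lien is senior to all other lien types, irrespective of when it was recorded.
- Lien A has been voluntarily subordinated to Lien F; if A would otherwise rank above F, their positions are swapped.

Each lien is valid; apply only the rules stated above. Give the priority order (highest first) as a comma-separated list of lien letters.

Adjusting effective dates: D is treated as recorded Feb 7, 2018, the work-commencement date; G relates back to Dec 5, 2018 (work commenced).
E is a real-property tax lien, so it outranks all other liens regardless of date.
Among the remaining liens, by effective date: C (Jan 30, 2018), D (Feb 7, 2018), B (May 24, 2018), G (Dec 5, 2018), A (Feb 27, 2019), F (Nov 28, 2019).
Because A would otherwise rank above F, the subordination swaps them.

E, C, D, B, G, F, A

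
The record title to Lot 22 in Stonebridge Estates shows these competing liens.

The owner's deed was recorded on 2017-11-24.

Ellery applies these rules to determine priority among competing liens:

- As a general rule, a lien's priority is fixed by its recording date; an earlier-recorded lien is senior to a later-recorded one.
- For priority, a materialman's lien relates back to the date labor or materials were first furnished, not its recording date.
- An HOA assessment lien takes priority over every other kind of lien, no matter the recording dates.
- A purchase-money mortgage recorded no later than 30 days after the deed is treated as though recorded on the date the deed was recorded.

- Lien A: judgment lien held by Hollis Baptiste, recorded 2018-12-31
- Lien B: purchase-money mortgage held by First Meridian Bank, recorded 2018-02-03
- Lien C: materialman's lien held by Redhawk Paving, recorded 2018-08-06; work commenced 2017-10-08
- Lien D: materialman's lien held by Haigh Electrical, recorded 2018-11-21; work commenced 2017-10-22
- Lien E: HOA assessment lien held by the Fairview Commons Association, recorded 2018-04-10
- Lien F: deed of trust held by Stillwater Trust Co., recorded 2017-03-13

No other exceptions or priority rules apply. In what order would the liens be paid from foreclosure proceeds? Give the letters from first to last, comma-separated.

E, F, C, D, B, A

First, effective dates: B missed the 30-day window (71 days after the deed), so its recording date stands; C's effective date is 2017-10-08, when work began; D is treated as recorded 2017-10-22, the work-commencement date.
E is an HOA assessment lien and takes priority over every other lien.
Ordering the rest by effective date: F (2017-03-13), C (2017-10-08), D (2017-10-22), B (2018-02-03), A (2018-12-31).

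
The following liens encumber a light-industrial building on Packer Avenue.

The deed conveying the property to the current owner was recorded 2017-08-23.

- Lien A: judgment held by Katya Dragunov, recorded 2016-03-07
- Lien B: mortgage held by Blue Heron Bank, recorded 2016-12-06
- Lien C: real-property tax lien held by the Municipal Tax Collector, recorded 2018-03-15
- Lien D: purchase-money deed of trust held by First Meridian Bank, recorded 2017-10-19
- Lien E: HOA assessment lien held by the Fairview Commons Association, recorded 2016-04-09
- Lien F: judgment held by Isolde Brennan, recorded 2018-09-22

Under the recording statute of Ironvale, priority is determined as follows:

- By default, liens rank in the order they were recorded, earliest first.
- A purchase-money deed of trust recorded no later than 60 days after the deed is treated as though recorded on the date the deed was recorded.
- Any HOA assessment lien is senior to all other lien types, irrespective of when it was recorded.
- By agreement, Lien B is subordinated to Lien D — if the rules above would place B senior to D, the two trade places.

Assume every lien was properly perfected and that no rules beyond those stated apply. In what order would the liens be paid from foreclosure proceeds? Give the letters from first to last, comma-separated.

E, A, D, B, C, F

First, effective dates: D was recorded within the 60-day window, so its effective date is the deed date 2017-08-23.
E, as an HOA assessment lien, has superpriority and ranks first.
Among the remaining liens, by effective date: A (2016-03-07), B (2016-12-06), D (2017-08-23), C (2018-03-15), F (2018-09-22).
B is senior to D before the subordination, so the two trade places.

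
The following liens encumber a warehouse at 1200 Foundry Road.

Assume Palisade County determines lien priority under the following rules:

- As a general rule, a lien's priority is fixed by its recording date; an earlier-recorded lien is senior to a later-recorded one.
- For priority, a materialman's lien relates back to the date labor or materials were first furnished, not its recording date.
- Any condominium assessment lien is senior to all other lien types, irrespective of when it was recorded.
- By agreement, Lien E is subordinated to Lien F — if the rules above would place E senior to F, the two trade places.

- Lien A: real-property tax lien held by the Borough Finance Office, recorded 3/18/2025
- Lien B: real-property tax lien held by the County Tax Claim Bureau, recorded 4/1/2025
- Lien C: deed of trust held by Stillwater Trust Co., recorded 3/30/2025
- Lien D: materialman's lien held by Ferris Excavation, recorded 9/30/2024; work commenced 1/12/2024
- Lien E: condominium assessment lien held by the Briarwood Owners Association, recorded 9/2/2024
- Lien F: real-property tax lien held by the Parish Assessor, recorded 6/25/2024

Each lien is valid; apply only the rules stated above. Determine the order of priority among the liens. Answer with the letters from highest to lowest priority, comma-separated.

Effective dates after the stated exceptions: D relates back to 1/12/2024 (work commenced).
E, as a condominium assessment lien, has superpriority and ranks first.
Remaining liens by effective date: D (1/12/2024), F (6/25/2024), A (3/18/2025), C (3/30/2025), B (4/1/2025).
The subordination applies — E was senior to F — so E and F swap.

F, D, E, A, C, B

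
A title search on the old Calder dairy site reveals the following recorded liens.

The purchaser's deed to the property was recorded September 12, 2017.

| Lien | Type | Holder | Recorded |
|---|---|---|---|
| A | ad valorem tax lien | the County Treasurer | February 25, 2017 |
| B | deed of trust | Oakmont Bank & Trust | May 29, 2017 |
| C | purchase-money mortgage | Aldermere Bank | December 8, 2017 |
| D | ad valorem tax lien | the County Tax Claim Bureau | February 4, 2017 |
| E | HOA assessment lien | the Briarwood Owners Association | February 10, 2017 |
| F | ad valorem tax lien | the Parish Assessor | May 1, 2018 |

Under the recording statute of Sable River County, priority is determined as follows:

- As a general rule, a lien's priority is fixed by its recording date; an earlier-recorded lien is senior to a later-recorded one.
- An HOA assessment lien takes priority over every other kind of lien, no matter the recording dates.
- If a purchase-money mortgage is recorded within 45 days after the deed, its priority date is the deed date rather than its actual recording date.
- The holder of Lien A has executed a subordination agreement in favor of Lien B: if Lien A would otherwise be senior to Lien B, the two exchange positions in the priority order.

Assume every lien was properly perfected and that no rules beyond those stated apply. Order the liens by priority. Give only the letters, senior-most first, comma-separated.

E, D, B, A, C, F

First, effective dates: C was recorded 87 days after the deed, outside the 45-day window, so it keeps its recording date.
E is an HOA assessment lien, so it outranks all other liens regardless of date.
Remaining liens by effective date: D (February 4, 2017), A (February 25, 2017), B (May 29, 2017), C (December 8, 2017), F (May 1, 2018).
A would otherwise be senior to B, so under the subordination agreement A and B exchange positions.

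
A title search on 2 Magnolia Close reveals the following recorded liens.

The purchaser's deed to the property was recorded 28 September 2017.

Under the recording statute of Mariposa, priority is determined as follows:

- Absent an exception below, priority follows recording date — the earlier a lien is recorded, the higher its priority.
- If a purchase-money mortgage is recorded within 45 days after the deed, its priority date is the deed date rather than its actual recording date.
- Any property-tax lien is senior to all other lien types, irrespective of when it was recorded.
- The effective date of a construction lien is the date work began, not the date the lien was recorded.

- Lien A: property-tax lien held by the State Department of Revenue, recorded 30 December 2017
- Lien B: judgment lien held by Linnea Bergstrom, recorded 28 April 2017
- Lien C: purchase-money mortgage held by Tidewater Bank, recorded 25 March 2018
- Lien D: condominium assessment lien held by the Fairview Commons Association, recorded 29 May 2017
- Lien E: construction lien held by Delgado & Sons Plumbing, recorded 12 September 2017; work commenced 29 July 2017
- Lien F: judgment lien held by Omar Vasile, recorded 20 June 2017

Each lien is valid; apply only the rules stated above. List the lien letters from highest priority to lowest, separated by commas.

A, B, D, F, E, C

First, effective dates: C was recorded 178 days after the deed, outside the 45-day window, so it keeps its recording date; E relates back to 29 July 2017 (work commenced).
A is a property-tax lien and takes priority over every other lien.
The other liens, earliest effective date first: B (28 April 2017), D (29 May 2017), F (20 June 2017), E (29 July 2017), C (25 March 2018).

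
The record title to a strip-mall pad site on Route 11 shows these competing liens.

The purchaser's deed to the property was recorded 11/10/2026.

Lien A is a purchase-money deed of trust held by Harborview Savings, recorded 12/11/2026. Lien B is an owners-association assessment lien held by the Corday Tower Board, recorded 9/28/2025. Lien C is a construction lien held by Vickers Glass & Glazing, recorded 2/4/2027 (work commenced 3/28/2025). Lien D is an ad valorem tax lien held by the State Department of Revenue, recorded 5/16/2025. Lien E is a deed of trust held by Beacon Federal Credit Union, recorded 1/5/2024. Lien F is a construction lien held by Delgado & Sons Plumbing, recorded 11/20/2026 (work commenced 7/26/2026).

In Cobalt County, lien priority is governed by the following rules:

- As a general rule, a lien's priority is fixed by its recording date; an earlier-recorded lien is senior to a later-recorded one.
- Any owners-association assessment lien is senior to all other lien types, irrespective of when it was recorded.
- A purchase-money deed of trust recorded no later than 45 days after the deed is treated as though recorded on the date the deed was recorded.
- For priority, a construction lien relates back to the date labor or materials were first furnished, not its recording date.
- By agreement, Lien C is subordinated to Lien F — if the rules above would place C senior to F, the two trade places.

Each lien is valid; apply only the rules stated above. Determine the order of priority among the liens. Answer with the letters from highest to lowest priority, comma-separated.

B, E, F, D, C, A

Effective dates after the stated exceptions: A's effective date is the deed date, 11/10/2026; C is treated as recorded 3/28/2025, the work-commencement date; F relates back to 7/26/2026 (work commenced).
As an owners-association assessment lien, B is senior to every other lien.
Ordering the rest by effective date: E (1/5/2024), C (3/28/2025), D (5/16/2025), F (7/26/2026), A (11/10/2026).
C is senior to F before the subordination, so the two trade places.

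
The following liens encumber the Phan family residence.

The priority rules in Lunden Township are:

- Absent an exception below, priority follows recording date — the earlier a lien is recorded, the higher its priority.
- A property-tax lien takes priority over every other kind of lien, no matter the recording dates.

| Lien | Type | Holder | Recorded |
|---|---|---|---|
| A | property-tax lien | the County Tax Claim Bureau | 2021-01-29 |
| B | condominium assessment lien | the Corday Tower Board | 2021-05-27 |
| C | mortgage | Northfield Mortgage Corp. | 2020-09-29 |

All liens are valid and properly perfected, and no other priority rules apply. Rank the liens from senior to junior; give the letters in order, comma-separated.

As a property-tax lien, A is senior to every other lien.
Ordering the rest by effective date: C (2020-09-29), B (2021-05-27).

A, C, B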